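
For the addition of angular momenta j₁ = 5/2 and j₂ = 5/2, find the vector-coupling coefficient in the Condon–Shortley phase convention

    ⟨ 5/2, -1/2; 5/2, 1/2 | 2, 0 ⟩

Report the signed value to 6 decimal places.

triangle: 3!×2!×2!/8! = 24/40320
(j±m)!: 2!×3!×3!×2!×2!×2! = 576
prefactor² = (2J+1)×Δ×N² = 12/7
  k=1: −1/(1!×2!×2!×2!×0!×0!) = -1/8
  k=2: +1/(2!×1!×1!×1!×1!×1!) = 1/2
  k=3: −1/(3!×0!×0!×0!×2!×2!) = -1/24
Σ = 1/3  ⇒  CG² = 12/7×1/3² = 4/21
CG = +√(4/21) = +0.436436

+0.436436  (= +√(4/21))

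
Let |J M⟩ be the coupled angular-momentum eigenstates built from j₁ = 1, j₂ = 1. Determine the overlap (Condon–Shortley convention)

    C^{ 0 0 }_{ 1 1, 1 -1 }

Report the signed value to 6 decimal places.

+0.577350  (= +√(1/3))

√[1·2!0!0!/3! · 2!0!0!2!0!0!] = √(4/3)
  +(−1)^0/∏(0,2,0,0,0,0)! = 1/2  (running 1/2)
⟨..|..⟩ = √(4/3)·(1/2) = +0.577350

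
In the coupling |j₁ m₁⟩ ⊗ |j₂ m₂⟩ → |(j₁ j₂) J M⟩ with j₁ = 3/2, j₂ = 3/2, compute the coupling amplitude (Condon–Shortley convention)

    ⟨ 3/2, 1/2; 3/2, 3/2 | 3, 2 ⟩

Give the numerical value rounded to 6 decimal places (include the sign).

+0.707107

triangle: 0!·3!·3!/7! = 36/5040
(j±m)!: 2!·1!·3!·0!·5!·1! = 1440
prefactor² = (2J+1)·Δ·N² = 72
  k=0: +1/(0!·0!·1!·3!·2!·0!) = 1/12
Σ = 1/12  ⇒  CG² = 72·1/12² = 1/2
CG = +√(1/2) = +0.707107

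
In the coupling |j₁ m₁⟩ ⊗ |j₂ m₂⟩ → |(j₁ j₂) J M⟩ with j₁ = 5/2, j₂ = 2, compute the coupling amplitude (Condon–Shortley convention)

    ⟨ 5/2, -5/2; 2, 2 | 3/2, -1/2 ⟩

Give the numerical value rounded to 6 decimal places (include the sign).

−√(8/21) = -0.617213

j₁+j₂−J=3  J+j₁−j₂=2  J−j₁+j₂=1  j₁+j₂+J+1=7
(j₁±m₁, j₂±m₂, J±M) = (0,5,4,0,1,2)
P² = 384/7
sum k=3..3:
  [3] −1/12 = -1/12
S = -1/12
C² = P²·S² = 8/21 ; C = -0.617213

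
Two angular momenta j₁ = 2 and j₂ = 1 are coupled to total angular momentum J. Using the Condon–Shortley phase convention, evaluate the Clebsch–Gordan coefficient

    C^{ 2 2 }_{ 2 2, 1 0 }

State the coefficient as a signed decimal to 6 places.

triangle: 1!×3!×1!/6! = 6/720
(j±m)!: 4!×0!×1!×1!×4!×0! = 576
prefactor² = (2J+1)×Δ×N² = 24
  k=0: +1/(0!×1!×0!×1!×3!×0!) = 1/6
Σ = 1/6  ⇒  CG² = 24×1/6² = 2/3
CG = +√(2/3) = +0.816497

+√(2/3) ≈ +0.816497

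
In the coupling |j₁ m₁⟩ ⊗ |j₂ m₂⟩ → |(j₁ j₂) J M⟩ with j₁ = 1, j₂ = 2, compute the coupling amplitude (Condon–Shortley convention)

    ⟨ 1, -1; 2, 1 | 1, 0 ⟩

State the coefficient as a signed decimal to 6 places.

+0.547723

j₁+j₂−J=2  J+j₁−j₂=0  J−j₁+j₂=2  j₁+j₂+J+1=5
(j₁±m₁, j₂±m₂, J±M) = (0,2,3,1,1,1)
P² = 6/5
sum k=2..2:
  [2] +1/2 = 1/2
S = 1/2
C² = P²·S² = 3/10 ; C = +0.547723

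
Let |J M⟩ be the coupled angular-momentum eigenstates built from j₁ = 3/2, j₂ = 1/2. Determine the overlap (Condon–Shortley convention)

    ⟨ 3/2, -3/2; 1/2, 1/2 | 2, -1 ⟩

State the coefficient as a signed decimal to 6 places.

j₁+j₂−J=0  J+j₁−j₂=3  J−j₁+j₂=1  j₁+j₂+J+1=5
(j₁±m₁, j₂±m₂, J±M) = (0,3,1,0,1,3)
P² = 9
sum k=0..0:
  [0] +1/6 = 1/6
S = 1/6
C² = P²·S² = 1/4 ; C = +0.500000

+0.500000  (= +√(1/4))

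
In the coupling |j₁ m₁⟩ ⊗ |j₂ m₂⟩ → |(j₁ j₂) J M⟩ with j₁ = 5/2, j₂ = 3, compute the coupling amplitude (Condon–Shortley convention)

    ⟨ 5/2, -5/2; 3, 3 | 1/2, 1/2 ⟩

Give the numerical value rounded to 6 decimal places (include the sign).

−√(2/7) ≈ -0.534522

√[2·5!0!1!/7! · 0!5!6!0!1!0!] = √(28800/7)
  +(−1)^5/∏(5,0,0,1,0,0)! = -1/120  (running -1/120)
⟨..|..⟩ = √(28800/7)·(-1/120) = -0.534522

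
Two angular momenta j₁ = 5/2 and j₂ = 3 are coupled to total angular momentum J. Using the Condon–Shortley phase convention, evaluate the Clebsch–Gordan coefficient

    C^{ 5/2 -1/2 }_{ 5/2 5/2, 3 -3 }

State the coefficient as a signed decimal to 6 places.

+0.487950  (= +√(5/21))

triangle: 3!*2!*3!/9! = 72/362880
(j±m)!: 5!*0!*0!*6!*2!*3! = 1036800
prefactor² = (2J+1)*Δ*N² = 8640/7
  k=0: +1/(0!*3!*0!*0!*2!*3!) = 1/72
Σ = 1/72  ⇒  CG² = 8640/7*1/72² = 5/21
CG = +√(5/21) = +0.487950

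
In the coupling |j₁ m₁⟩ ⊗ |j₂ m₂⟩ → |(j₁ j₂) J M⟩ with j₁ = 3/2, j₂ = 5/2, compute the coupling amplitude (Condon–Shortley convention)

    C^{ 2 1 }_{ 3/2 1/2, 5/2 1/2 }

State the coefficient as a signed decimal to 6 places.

−√(25/84) = -0.545545

triangle: 2!×1!×3!/7! = 12/5040
(j±m)!: 2!×1!×3!×2!×3!×1! = 144
prefactor² = (2J+1)×Δ×N² = 12/7
  k=0: +1/(0!×2!×1!×3!×0!×0!) = 1/12
  k=1: −1/(1!×1!×0!×2!×1!×1!) = -1/2
Σ = -5/12  ⇒  CG² = 12/7×(-5/12)² = 25/84
CG = −√(25/84) = -0.545545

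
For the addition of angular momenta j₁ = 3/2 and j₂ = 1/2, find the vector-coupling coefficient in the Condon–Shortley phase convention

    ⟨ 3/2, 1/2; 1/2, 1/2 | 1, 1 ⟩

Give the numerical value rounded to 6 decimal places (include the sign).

triangle: 1!*2!*0!/4! = 2/24
(j±m)!: 2!*1!*1!*0!*2!*0! = 4
prefactor² = (2J+1)*Δ*N² = 1
  k=1: −1/(1!*0!*0!*0!*2!*0!) = -1/2
Σ = -1/2  ⇒  CG² = 1*(-1/2)² = 1/4
CG = −√(1/4) = -0.500000

−√(1/4) ≈ -0.500000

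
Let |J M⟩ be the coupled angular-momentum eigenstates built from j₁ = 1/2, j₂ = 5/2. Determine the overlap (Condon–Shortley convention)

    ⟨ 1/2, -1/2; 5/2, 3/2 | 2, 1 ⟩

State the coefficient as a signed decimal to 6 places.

-0.816497

j₁+j₂−J=1  J+j₁−j₂=0  J−j₁+j₂=4  j₁+j₂+J+1=6
(j₁±m₁, j₂±m₂, J±M) = (0,1,4,1,3,1)
P² = 24
sum k=1..1:
  [1] −1/6 = -1/6
S = -1/6
C² = P²·S² = 2/3 ; C = -0.816497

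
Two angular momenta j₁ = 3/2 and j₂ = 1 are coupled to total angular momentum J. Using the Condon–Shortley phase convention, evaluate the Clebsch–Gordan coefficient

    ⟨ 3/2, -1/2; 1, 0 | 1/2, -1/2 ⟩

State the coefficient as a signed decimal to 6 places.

triangle: 2!*1!*0!/4! = 2/24
(j±m)!: 1!*2!*1!*1!*0!*1! = 2
prefactor² = (2J+1)*Δ*N² = 1/3
  k=1: −1/(1!*1!*1!*0!*0!*0!) = -1
Σ = -1  ⇒  CG² = 1/3*(-1)² = 1/3
CG = −√(1/3) = -0.577350

-0.577350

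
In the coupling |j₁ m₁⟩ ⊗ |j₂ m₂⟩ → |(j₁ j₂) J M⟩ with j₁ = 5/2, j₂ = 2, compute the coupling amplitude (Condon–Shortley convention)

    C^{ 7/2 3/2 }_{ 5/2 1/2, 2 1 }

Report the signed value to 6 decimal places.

−√(2/21) ≈ -0.308607

j₁+j₂−J=1  J+j₁−j₂=4  J−j₁+j₂=3  j₁+j₂+J+1=9
(j₁±m₁, j₂±m₂, J±M) = (3,2,3,1,5,2)
P² = 384/7
sum k=0..1:
  [0] +1/24 = 1/24
  [1] −1/12 = -1/12
S = -1/24
C² = P²·S² = 2/21 ; C = -0.308607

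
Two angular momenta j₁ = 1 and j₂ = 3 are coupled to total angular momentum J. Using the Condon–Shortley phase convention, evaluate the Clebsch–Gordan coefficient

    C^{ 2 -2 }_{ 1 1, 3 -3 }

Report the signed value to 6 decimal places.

triangle: 2!×0!×4!/7! = 48/5040
(j±m)!: 2!×0!×0!×6!×0!×4! = 34560
prefactor² = (2J+1)×Δ×N² = 11520/7
  k=0: +1/(0!×2!×0!×0!×0!×4!) = 1/48
Σ = 1/48  ⇒  CG² = 11520/7×1/48² = 5/7
CG = +√(5/7) = +0.845154

+√(5/7) = +0.845154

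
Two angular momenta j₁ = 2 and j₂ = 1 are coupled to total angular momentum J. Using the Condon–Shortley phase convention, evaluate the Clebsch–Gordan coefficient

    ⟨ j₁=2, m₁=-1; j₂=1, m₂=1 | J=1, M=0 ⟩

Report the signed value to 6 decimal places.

+0.547723  (= +√(3/10))

√[3·2!2!0!/5! · 1!3!2!0!1!1!] = √(6/5)
  +(−1)^2/∏(2,0,1,0,1,0)! = 1/2  (running 1/2)
⟨..|..⟩ = √(6/5)·(1/2) = +0.547723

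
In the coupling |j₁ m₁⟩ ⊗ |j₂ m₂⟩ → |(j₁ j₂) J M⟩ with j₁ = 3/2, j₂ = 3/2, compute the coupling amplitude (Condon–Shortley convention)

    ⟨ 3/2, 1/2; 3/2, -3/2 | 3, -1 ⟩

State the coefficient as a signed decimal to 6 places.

triangle: 0!×3!×3!/7! = 36/5040
(j±m)!: 2!×1!×0!×3!×2!×4! = 576
prefactor² = (2J+1)×Δ×N² = 144/5
  k=0: +1/(0!×0!×1!×0!×2!×3!) = 1/12
Σ = 1/12  ⇒  CG² = 144/5×1/12² = 1/5
CG = +√(1/5) = +0.447214

+0.447214  (= +√(1/5))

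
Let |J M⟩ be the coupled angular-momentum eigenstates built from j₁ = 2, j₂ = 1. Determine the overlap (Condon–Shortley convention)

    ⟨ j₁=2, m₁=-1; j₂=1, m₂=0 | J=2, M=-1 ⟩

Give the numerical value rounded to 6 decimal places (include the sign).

triangle: 1!*3!*1!/6! = 6/720
(j±m)!: 1!*3!*1!*1!*1!*3! = 36
prefactor² = (2J+1)*Δ*N² = 3/2
  k=0: +1/(0!*1!*3!*1!*0!*0!) = 1/6
  k=1: −1/(1!*0!*2!*0!*1!*1!) = -1/2
Σ = -1/3  ⇒  CG² = 3/2*(-1/3)² = 1/6
CG = −√(1/6) = -0.408248

−√(1/6) ≈ -0.408248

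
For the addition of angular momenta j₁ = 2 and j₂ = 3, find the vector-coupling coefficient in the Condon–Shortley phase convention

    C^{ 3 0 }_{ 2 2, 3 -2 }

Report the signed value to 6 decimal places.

+0.577350  (= +√(1/3))

√[7·2!2!4!/9! · 4!0!1!5!3!3!] = √(192)
  +(−1)^0/∏(0,2,0,1,2,3)! = 1/24  (running 1/24)
⟨..|..⟩ = √(192)·(1/24) = +0.577350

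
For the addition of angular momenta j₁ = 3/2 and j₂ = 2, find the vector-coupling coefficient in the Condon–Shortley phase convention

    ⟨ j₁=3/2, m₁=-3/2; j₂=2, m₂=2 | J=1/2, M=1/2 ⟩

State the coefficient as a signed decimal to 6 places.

√[2·3!0!1!/5! · 0!3!4!0!1!0!] = √(72/5)
  +(−1)^3/∏(3,0,0,1,0,0)! = -1/6  (running -1/6)
⟨..|..⟩ = √(72/5)·(-1/6) = -0.632456

-0.632456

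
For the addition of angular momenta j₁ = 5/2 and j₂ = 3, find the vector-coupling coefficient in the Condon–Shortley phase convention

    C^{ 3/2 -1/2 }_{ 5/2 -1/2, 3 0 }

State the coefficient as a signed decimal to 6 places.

+√(4/35) = +0.338062

j₁+j₂−J=4  J+j₁−j₂=1  J−j₁+j₂=2  j₁+j₂+J+1=8
(j₁±m₁, j₂±m₂, J±M) = (2,3,3,3,1,2)
P² = 144/35
sum k=2..3:
  [2] +1/4 = 1/4
  [3] −1/12 = -1/12
S = 1/6
C² = P²·S² = 4/35 ; C = +0.338062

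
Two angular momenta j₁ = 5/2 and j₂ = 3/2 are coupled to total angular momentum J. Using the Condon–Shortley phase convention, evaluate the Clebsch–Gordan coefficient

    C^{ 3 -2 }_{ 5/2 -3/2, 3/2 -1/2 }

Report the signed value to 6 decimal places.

-0.288675

j₁+j₂−J=1  J+j₁−j₂=4  J−j₁+j₂=2  j₁+j₂+J+1=8
(j₁±m₁, j₂±m₂, J±M) = (1,4,1,2,1,5)
P² = 48
sum k=0..1:
  [0] +1/24 = 1/24
  [1] −1/12 = -1/12
S = -1/24
C² = P²·S² = 1/12 ; C = -0.288675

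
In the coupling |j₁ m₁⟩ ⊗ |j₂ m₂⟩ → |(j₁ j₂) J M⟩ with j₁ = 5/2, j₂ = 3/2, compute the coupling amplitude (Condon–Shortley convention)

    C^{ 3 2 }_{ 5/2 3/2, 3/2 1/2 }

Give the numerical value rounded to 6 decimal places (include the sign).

+0.288675

triangle: 1!·4!·2!/8! = 48/40320
(j±m)!: 4!·1!·2!·1!·5!·1! = 5760
prefactor² = (2J+1)·Δ·N² = 48
  k=0: +1/(0!·1!·1!·2!·3!·0!) = 1/12
  k=1: −1/(1!·0!·0!·1!·4!·1!) = -1/24
Σ = 1/24  ⇒  CG² = 48·1/24² = 1/12
CG = +√(1/12) = +0.288675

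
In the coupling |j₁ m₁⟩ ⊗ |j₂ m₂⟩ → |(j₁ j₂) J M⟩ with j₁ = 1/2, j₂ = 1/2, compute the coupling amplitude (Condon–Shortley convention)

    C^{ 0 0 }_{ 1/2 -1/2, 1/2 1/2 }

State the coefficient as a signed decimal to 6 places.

-0.707107  (= −√(1/2))

√[1·1!0!0!/2! · 0!1!1!0!0!0!] = √(1/2)
  +(−1)^1/∏(1,0,0,0,0,0)! = -1  (running -1)
⟨..|..⟩ = √(1/2)·(-1) = -0.707107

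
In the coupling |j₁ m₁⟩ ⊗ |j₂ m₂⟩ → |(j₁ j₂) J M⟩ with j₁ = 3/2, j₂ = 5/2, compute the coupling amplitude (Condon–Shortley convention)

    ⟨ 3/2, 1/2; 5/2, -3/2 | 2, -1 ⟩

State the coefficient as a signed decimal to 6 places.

+0.154303

j₁+j₂−J=2  J+j₁−j₂=1  J−j₁+j₂=3  j₁+j₂+J+1=7
(j₁±m₁, j₂±m₂, J±M) = (2,1,1,4,1,3)
P² = 24/7
sum k=0..1:
  [0] +1/4 = 1/4
  [1] −1/6 = -1/6
S = 1/12
C² = P²·S² = 1/42 ; C = +0.154303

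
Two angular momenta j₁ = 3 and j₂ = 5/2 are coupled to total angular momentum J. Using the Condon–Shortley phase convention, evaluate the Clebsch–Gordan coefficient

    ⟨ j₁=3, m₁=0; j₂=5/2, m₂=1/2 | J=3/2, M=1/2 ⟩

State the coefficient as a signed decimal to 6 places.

+0.338062  (= +√(4/35))

j₁+j₂−J=4  J+j₁−j₂=2  J−j₁+j₂=1  j₁+j₂+J+1=8
(j₁±m₁, j₂±m₂, J±M) = (3,3,3,2,2,1)
P² = 144/35
sum k=2..3:
  [2] +1/4 = 1/4
  [3] −1/12 = -1/12
S = 1/6
C² = P²·S² = 4/35 ; C = +0.338062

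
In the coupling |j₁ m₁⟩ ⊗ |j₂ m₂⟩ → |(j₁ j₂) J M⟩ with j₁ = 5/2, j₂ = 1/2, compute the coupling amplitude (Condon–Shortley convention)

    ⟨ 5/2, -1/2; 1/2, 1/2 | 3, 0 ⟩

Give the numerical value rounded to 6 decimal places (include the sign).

+√(1/2) = +0.707107

√[7·0!5!1!/7! · 2!3!1!0!3!3!] = √(72)
  +(−1)^0/∏(0,0,3,1,2,0)! = 1/12  (running 1/12)
⟨..|..⟩ = √(72)·(1/12) = +0.707107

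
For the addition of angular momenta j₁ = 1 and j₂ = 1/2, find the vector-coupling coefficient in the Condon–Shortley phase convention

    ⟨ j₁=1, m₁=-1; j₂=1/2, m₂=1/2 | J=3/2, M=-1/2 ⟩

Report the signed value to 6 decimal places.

+√(1/3) = +0.577350

j₁+j₂−J=0  J+j₁−j₂=2  J−j₁+j₂=1  j₁+j₂+J+1=4
(j₁±m₁, j₂±m₂, J±M) = (0,2,1,0,1,2)
P² = 4/3
sum k=0..0:
  [0] +1/2 = 1/2
S = 1/2
C² = P²·S² = 1/3 ; C = +0.577350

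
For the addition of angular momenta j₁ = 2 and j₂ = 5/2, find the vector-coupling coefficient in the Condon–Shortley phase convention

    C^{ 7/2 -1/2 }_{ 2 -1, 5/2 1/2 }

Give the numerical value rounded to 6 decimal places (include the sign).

−√(14/45) ≈ -0.557773

j₁+j₂−J=1  J+j₁−j₂=3  J−j₁+j₂=4  j₁+j₂+J+1=9
(j₁±m₁, j₂±m₂, J±M) = (1,3,3,2,3,4)
P² = 1152/35
sum k=0..1:
  [0] +1/36 = 1/36
  [1] −1/8 = -1/8
S = -7/72
C² = P²·S² = 14/45 ; C = -0.557773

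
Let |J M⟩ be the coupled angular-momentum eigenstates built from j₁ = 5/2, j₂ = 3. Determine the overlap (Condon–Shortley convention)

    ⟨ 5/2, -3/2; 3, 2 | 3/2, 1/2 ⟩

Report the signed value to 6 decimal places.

triangle: 4!*1!*2!/8! = 48/40320
(j±m)!: 1!*4!*5!*1!*2!*1! = 5760
prefactor² = (2J+1)*Δ*N² = 192/7
  k=3: −1/(3!*1!*1!*2!*0!*0!) = -1/12
  k=4: +1/(4!*0!*0!*1!*1!*1!) = 1/24
Σ = -1/24  ⇒  CG² = 192/7*(-1/24)² = 1/21
CG = −√(1/21) = -0.218218

−√(1/21) = -0.218218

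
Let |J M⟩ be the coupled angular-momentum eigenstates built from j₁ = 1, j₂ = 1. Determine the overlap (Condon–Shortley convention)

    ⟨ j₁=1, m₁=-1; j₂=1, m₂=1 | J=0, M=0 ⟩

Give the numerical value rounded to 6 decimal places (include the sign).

+0.577350

triangle: 2!·0!·0!/3! = 2/6
(j±m)!: 0!·2!·2!·0!·0!·0! = 4
prefactor² = (2J+1)·Δ·N² = 4/3
  k=2: +1/(2!·0!·0!·0!·0!·0!) = 1/2
Σ = 1/2  ⇒  CG² = 4/3·1/2² = 1/3
CG = +√(1/3) = +0.577350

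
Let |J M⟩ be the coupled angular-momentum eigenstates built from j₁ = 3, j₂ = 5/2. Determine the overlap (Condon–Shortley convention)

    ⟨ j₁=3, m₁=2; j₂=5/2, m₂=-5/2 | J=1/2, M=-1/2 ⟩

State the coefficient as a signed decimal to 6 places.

j₁+j₂−J=5  J+j₁−j₂=1  J−j₁+j₂=0  j₁+j₂+J+1=7
(j₁±m₁, j₂±m₂, J±M) = (5,1,0,5,0,1)
P² = 4800/7
sum k=0..0:
  [0] +1/120 = 1/120
S = 1/120
C² = P²·S² = 1/21 ; C = +0.218218

+0.218218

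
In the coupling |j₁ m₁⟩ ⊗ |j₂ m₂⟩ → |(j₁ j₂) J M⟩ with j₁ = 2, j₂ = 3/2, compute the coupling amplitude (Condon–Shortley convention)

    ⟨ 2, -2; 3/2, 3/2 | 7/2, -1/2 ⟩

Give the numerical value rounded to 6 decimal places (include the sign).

+√(1/35) ≈ +0.169031

j₁+j₂−J=0  J+j₁−j₂=4  J−j₁+j₂=3  j₁+j₂+J+1=8
(j₁±m₁, j₂±m₂, J±M) = (0,4,3,0,3,4)
P² = 20736/35
sum k=0..0:
  [0] +1/144 = 1/144
S = 1/144
C² = P²·S² = 1/35 ; C = +0.169031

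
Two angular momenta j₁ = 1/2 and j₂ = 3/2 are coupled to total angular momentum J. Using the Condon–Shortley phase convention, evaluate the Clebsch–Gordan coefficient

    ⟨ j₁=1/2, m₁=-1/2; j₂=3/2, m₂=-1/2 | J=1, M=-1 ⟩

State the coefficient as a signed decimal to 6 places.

-0.500000

√[3·1!0!2!/4! · 0!1!1!2!0!2!] = √(1)
  +(−1)^1/∏(1,0,0,0,0,2)! = -1/2  (running -1/2)
⟨..|..⟩ = √(1)·(-1/2) = -0.500000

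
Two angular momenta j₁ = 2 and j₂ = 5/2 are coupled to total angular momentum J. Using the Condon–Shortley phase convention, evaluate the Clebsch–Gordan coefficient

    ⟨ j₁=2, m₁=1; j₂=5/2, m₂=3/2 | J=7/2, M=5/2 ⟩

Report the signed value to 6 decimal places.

j₁+j₂−J=1  J+j₁−j₂=3  J−j₁+j₂=4  j₁+j₂+J+1=9
(j₁±m₁, j₂±m₂, J±M) = (3,1,4,1,6,1)
P² = 2304/7
sum k=0..1:
  [0] +1/48 = 1/48
  [1] −1/36 = -1/36
S = -1/144
C² = P²·S² = 1/63 ; C = -0.125988

-0.125988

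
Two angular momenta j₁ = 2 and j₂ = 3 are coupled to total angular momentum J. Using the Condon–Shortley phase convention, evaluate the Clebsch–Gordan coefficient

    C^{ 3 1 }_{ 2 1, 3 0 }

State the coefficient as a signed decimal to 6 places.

−√(1/30) ≈ -0.182574

j₁+j₂−J=2  J+j₁−j₂=2  J−j₁+j₂=4  j₁+j₂+J+1=9
(j₁±m₁, j₂±m₂, J±M) = (3,1,3,3,4,2)
P² = 96/5
sum k=0..1:
  [0] +1/12 = 1/12
  [1] −1/8 = -1/8
S = -1/24
C² = P²·S² = 1/30 ; C = -0.182574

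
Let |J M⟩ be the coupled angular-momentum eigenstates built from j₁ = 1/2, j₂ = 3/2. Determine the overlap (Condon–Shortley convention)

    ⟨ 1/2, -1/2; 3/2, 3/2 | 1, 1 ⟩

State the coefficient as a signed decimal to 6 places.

j₁+j₂−J=1  J+j₁−j₂=0  J−j₁+j₂=2  j₁+j₂+J+1=4
(j₁±m₁, j₂±m₂, J±M) = (0,1,3,0,2,0)
P² = 3
sum k=1..1:
  [1] −1/2 = -1/2
S = -1/2
C² = P²·S² = 3/4 ; C = -0.866025

−√(3/4) = -0.866025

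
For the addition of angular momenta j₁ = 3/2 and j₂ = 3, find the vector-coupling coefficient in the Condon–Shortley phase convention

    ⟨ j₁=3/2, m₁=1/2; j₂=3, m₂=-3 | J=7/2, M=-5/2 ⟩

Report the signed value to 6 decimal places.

+0.617213  (= +√(8/21))

triangle: 1!*2!*5!/9! = 240/362880
(j±m)!: 2!*1!*0!*6!*1!*6! = 1036800
prefactor² = (2J+1)*Δ*N² = 38400/7
  k=0: +1/(0!*1!*1!*0!*1!*5!) = 1/120
Σ = 1/120  ⇒  CG² = 38400/7*1/120² = 8/21
CG = +√(8/21) = +0.617213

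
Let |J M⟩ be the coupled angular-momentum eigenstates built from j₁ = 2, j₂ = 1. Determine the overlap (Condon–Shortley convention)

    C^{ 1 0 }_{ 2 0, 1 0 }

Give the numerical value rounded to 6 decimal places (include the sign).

triangle: 2!×2!×0!/5! = 4/120
(j±m)!: 2!×2!×1!×1!×1!×1! = 4
prefactor² = (2J+1)×Δ×N² = 2/5
  k=1: −1/(1!×1!×1!×0!×1!×0!) = -1
Σ = -1  ⇒  CG² = 2/5×(-1)² = 2/5
CG = −√(2/5) = -0.632456

-0.632456  (= −√(2/5))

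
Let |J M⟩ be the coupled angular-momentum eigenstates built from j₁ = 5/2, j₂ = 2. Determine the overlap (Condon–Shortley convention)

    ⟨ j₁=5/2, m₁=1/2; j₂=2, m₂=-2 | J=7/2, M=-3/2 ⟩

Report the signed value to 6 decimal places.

+0.617213

triangle: 1!·4!·3!/9! = 144/362880
(j±m)!: 3!·2!·0!·4!·2!·5! = 69120
prefactor² = (2J+1)·Δ·N² = 1536/7
  k=0: +1/(0!·1!·2!·0!·2!·3!) = 1/24
Σ = 1/24  ⇒  CG² = 1536/7·1/24² = 8/21
CG = +√(8/21) = +0.617213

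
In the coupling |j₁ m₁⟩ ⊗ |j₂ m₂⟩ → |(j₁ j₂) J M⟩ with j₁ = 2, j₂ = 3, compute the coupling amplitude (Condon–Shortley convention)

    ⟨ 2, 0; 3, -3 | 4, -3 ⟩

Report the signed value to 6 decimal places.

√[9·1!3!5!/10! · 2!2!0!6!1!7!] = √(25920)
  +(−1)^0/∏(0,1,2,0,1,5)! = 1/240  (running 1/240)
⟨..|..⟩ = √(25920)·(1/240) = +0.670820

+0.670820  (= +√(9/20))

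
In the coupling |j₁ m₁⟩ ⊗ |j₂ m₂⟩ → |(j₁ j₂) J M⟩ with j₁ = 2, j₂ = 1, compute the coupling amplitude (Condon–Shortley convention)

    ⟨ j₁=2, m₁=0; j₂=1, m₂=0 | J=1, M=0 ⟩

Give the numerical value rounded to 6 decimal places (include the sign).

j₁+j₂−J=2  J+j₁−j₂=2  J−j₁+j₂=0  j₁+j₂+J+1=5
(j₁±m₁, j₂±m₂, J±M) = (2,2,1,1,1,1)
P² = 2/5
sum k=1..1:
  [1] −1/1 = -1
S = -1
C² = P²·S² = 2/5 ; C = -0.632456

−√(2/5) ≈ -0.632456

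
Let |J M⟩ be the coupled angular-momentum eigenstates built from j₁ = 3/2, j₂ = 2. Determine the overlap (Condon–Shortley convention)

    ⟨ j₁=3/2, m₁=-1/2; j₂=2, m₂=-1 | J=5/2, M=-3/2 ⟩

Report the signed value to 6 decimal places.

triangle: 1!*2!*3!/7! = 12/5040
(j±m)!: 1!*2!*1!*3!*1!*4! = 288
prefactor² = (2J+1)*Δ*N² = 144/35
  k=0: +1/(0!*1!*2!*1!*0!*2!) = 1/4
  k=1: −1/(1!*0!*1!*0!*1!*3!) = -1/6
Σ = 1/12  ⇒  CG² = 144/35*1/12² = 1/35
CG = +√(1/35) = +0.169031

+0.169031  (= +√(1/35))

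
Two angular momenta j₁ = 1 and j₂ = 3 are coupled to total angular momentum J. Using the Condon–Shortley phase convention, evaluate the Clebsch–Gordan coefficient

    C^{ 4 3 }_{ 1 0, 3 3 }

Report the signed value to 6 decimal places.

+√(1/4) = +0.500000

triangle: 0!·2!·6!/9! = 1440/362880
(j±m)!: 1!·1!·6!·0!·7!·1! = 3628800
prefactor² = (2J+1)·Δ·N² = 129600
  k=0: +1/(0!·0!·1!·6!·1!·0!) = 1/720
Σ = 1/720  ⇒  CG² = 129600·1/720² = 1/4
CG = +√(1/4) = +0.500000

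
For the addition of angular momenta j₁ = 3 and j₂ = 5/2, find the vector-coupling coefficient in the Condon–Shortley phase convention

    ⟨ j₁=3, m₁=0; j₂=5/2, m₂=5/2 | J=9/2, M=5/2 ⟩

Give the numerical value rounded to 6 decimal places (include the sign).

−√(25/66) = -0.615457

j₁+j₂−J=1  J+j₁−j₂=5  J−j₁+j₂=4  j₁+j₂+J+1=11
(j₁±m₁, j₂±m₂, J±M) = (3,3,5,0,7,2)
P² = 345600/11
sum k=1..1:
  [1] −1/288 = -1/288
S = -1/288
C² = P²·S² = 25/66 ; C = -0.615457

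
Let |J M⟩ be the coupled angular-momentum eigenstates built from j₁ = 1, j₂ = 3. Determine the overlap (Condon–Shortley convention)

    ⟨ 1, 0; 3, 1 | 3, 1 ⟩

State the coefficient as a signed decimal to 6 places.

j₁+j₂−J=1  J+j₁−j₂=1  J−j₁+j₂=5  j₁+j₂+J+1=8
(j₁±m₁, j₂±m₂, J±M) = (1,1,4,2,4,2)
P² = 48
sum k=0..1:
  [0] +1/24 = 1/24
  [1] −1/12 = -1/12
S = -1/24
C² = P²·S² = 1/12 ; C = -0.288675

-0.288675  (= −√(1/12))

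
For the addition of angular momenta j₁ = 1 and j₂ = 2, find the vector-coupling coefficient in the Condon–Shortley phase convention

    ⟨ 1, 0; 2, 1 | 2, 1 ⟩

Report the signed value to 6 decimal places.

−√(1/6) = -0.408248

j₁+j₂−J=1  J+j₁−j₂=1  J−j₁+j₂=3  j₁+j₂+J+1=6
(j₁±m₁, j₂±m₂, J±M) = (1,1,3,1,3,1)
P² = 3/2
sum k=0..1:
  [0] +1/6 = 1/6
  [1] −1/2 = -1/2
S = -1/3
C² = P²·S² = 1/6 ; C = -0.408248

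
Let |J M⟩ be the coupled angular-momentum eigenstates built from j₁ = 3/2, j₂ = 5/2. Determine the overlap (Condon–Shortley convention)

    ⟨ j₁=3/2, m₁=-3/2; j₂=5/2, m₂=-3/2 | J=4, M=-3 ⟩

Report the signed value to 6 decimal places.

j₁+j₂−J=0  J+j₁−j₂=3  J−j₁+j₂=5  j₁+j₂+J+1=9
(j₁±m₁, j₂±m₂, J±M) = (0,3,1,4,1,7)
P² = 12960
sum k=0..0:
  [0] +1/144 = 1/144
S = 1/144
C² = P²·S² = 5/8 ; C = +0.790569

+√(5/8) = +0.790569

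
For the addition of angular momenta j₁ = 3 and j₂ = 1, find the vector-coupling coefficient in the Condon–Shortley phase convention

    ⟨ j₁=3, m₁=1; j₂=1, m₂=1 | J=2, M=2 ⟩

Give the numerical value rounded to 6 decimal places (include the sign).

√[5·2!4!0!/7! · 4!2!2!0!4!0!] = √(768/7)
  +(−1)^2/∏(2,0,0,0,4,0)! = 1/48  (running 1/48)
⟨..|..⟩ = √(768/7)·(1/48) = +0.218218

+√(1/21) ≈ +0.218218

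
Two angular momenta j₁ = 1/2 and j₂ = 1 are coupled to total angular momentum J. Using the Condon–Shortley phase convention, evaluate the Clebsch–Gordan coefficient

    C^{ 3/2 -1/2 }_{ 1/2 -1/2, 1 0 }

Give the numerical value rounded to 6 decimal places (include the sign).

+0.816497

√[4·0!1!2!/4! · 0!1!1!1!1!2!] = √(2/3)
  +(−1)^0/∏(0,0,1,1,0,1)! = 1  (running 1)
⟨..|..⟩ = √(2/3)·(1) = +0.816497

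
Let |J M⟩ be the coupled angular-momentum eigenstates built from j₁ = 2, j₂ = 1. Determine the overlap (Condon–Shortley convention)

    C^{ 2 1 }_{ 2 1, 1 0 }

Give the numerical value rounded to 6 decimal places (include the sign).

+0.408248

triangle: 1!×3!×1!/6! = 6/720
(j±m)!: 3!×1!×1!×1!×3!×1! = 36
prefactor² = (2J+1)×Δ×N² = 3/2
  k=0: +1/(0!×1!×1!×1!×2!×0!) = 1/2
  k=1: −1/(1!×0!×0!×0!×3!×1!) = -1/6
Σ = 1/3  ⇒  CG² = 3/2×1/3² = 1/6
CG = +√(1/6) = +0.408248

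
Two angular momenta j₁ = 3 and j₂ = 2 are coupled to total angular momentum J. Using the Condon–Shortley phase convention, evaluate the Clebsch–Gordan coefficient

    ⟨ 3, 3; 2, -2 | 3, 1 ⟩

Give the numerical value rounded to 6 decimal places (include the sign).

+√(1/6) ≈ +0.408248

j₁+j₂−J=2  J+j₁−j₂=4  J−j₁+j₂=2  j₁+j₂+J+1=9
(j₁±m₁, j₂±m₂, J±M) = (6,0,0,4,4,2)
P² = 1536
sum k=0..0:
  [0] +1/96 = 1/96
S = 1/96
C² = P²·S² = 1/6 ; C = +0.408248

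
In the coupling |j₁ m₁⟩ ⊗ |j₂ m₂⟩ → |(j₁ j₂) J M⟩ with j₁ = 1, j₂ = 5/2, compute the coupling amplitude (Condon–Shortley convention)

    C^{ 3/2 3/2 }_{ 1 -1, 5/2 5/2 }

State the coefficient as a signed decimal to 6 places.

+0.816497

triangle: 2!×0!×3!/6! = 12/720
(j±m)!: 0!×2!×5!×0!×3!×0! = 1440
prefactor² = (2J+1)×Δ×N² = 96
  k=2: +1/(2!×0!×0!×3!×0!×0!) = 1/12
Σ = 1/12  ⇒  CG² = 96×1/12² = 2/3
CG = +√(2/3) = +0.816497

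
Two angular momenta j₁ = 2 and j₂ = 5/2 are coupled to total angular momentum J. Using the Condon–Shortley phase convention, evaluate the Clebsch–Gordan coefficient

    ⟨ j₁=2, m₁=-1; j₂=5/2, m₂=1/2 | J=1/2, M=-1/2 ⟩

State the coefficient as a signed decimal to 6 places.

−√(2/15) ≈ -0.365148

triangle: 4!*0!*1!/6! = 24/720
(j±m)!: 1!*3!*3!*2!*0!*1! = 72
prefactor² = (2J+1)*Δ*N² = 24/5
  k=3: −1/(3!*1!*0!*0!*0!*1!) = -1/6
Σ = -1/6  ⇒  CG² = 24/5*(-1/6)² = 2/15
CG = −√(2/15) = -0.365148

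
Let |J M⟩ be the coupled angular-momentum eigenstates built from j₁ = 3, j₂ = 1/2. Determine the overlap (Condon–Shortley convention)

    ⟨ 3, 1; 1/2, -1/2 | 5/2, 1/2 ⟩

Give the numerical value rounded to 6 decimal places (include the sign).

j₁+j₂−J=1  J+j₁−j₂=5  J−j₁+j₂=0  j₁+j₂+J+1=7
(j₁±m₁, j₂±m₂, J±M) = (4,2,0,1,3,2)
P² = 576/7
sum k=0..0:
  [0] +1/12 = 1/12
S = 1/12
C² = P²·S² = 4/7 ; C = +0.755929

+√(4/7) = +0.755929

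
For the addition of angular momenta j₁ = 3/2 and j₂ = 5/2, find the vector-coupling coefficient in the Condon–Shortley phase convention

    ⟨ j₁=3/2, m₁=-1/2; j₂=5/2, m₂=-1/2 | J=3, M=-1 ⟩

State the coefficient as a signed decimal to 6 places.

triangle: 1!×2!×4!/8! = 48/40320
(j±m)!: 1!×2!×2!×3!×2!×4! = 1152
prefactor² = (2J+1)×Δ×N² = 48/5
  k=0: +1/(0!×1!×2!×2!×0!×2!) = 1/8
  k=1: −1/(1!×0!×1!×1!×1!×3!) = -1/6
Σ = -1/24  ⇒  CG² = 48/5×(-1/24)² = 1/60
CG = −√(1/60) = -0.129099

−√(1/60) = -0.129099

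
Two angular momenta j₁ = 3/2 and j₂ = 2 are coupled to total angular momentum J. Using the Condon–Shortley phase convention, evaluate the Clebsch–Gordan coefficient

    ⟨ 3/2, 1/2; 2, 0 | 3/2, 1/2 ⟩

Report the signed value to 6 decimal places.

-0.447214  (= −√(1/5))

triangle: 2!×1!×2!/6! = 4/720
(j±m)!: 2!×1!×2!×2!×2!×1! = 16
prefactor² = (2J+1)×Δ×N² = 16/45
  k=0: +1/(0!×2!×1!×2!×0!×0!) = 1/4
  k=1: −1/(1!×1!×0!×1!×1!×1!) = -1
Σ = -3/4  ⇒  CG² = 16/45×(-3/4)² = 1/5
CG = −√(1/5) = -0.447214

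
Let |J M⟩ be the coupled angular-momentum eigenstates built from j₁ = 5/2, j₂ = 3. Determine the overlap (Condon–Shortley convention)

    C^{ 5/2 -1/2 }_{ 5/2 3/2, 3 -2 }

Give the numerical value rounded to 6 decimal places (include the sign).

triangle: 3!·2!·3!/9! = 72/362880
(j±m)!: 4!·1!·1!·5!·2!·3! = 34560
prefactor² = (2J+1)·Δ·N² = 288/7
  k=0: +1/(0!·3!·1!·1!·1!·2!) = 1/12
  k=1: −1/(1!·2!·0!·0!·2!·3!) = -1/24
Σ = 1/24  ⇒  CG² = 288/7·1/24² = 1/14
CG = +√(1/14) = +0.267261

+0.267261  (= +√(1/14))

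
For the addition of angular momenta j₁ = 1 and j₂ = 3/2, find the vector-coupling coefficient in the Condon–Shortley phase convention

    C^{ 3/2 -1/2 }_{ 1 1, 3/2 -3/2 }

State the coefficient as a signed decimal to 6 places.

j₁+j₂−J=1  J+j₁−j₂=1  J−j₁+j₂=2  j₁+j₂+J+1=5
(j₁±m₁, j₂±m₂, J±M) = (2,0,0,3,1,2)
P² = 8/5
sum k=0..0:
  [0] +1/2 = 1/2
S = 1/2
C² = P²·S² = 2/5 ; C = +0.632456

+0.632456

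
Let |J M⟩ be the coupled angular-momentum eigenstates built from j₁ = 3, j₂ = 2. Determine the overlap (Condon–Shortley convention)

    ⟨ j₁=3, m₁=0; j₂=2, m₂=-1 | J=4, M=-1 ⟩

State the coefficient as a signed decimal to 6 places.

j₁+j₂−J=1  J+j₁−j₂=5  J−j₁+j₂=3  j₁+j₂+J+1=10
(j₁±m₁, j₂±m₂, J±M) = (3,3,1,3,3,5)
P² = 1944/7
sum k=0..1:
  [0] +1/24 = 1/24
  [1] −1/72 = -1/72
S = 1/36
C² = P²·S² = 3/14 ; C = +0.462910

+√(3/14) ≈ +0.462910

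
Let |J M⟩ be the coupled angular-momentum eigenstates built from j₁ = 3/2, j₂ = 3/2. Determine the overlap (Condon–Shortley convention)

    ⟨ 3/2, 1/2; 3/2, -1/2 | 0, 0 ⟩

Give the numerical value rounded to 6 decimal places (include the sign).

√[1·3!0!0!/4! · 2!1!1!2!0!0!] = √(1)
  +(−1)^1/∏(1,2,0,0,0,0)! = -1/2  (running -1/2)
⟨..|..⟩ = √(1)·(-1/2) = -0.500000

−√(1/4) = -0.500000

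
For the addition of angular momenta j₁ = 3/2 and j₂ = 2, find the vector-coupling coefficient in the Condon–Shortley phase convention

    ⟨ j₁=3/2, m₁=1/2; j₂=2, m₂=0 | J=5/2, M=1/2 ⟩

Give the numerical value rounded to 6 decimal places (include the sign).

+√(3/35) ≈ +0.292770

√[6·1!2!3!/7! · 2!1!2!2!3!2!] = √(48/35)
  +(−1)^0/∏(0,1,1,2,1,1)! = 1/2  (running 1/2)
  +(−1)^1/∏(1,0,0,1,2,2)! = -1/4  (running 1/4)
⟨..|..⟩ = √(48/35)·(1/4) = +0.292770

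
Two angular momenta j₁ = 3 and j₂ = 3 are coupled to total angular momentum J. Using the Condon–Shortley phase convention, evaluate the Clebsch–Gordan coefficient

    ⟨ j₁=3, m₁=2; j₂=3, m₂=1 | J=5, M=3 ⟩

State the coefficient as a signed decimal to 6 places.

+√(1/6) ≈ +0.408248

triangle: 1!·5!·5!/12! = 14400/479001600
(j±m)!: 5!·1!·4!·2!·8!·2! = 464486400
prefactor² = (2J+1)·Δ·N² = 153600
  k=0: +1/(0!·1!·1!·4!·4!·1!) = 1/576
  k=1: −1/(1!·0!·0!·3!·5!·2!) = -1/1440
Σ = 1/960  ⇒  CG² = 153600·1/960² = 1/6
CG = +√(1/6) = +0.408248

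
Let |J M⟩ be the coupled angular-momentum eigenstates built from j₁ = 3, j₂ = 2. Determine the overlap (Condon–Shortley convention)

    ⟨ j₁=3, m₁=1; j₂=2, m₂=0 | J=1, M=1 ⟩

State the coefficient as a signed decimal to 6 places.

+0.414039  (= +√(6/35))

triangle: 4!×2!×0!/7! = 48/5040
(j±m)!: 4!×2!×2!×2!×2!×0! = 384
prefactor² = (2J+1)×Δ×N² = 384/35
  k=2: +1/(2!×2!×0!×0!×2!×0!) = 1/8
Σ = 1/8  ⇒  CG² = 384/35×1/8² = 6/35
CG = +√(6/35) = +0.414039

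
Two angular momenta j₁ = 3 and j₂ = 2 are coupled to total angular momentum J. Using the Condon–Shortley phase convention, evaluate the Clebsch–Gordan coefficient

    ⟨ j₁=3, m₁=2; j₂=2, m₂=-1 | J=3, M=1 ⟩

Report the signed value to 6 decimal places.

√[7·2!4!2!/9! · 5!1!1!3!4!2!] = √(64)
  +(−1)^0/∏(0,2,1,1,3,1)! = 1/12  (running 1/12)
  +(−1)^1/∏(1,1,0,0,4,2)! = -1/48  (running 1/16)
⟨..|..⟩ = √(64)·(1/16) = +0.500000

+0.500000  (= +√(1/4))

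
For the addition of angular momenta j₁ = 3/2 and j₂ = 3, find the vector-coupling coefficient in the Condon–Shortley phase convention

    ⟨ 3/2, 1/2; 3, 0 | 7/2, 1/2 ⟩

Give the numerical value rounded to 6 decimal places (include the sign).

+√(2/21) = +0.308607

√[8·1!2!5!/9! · 2!1!3!3!4!3!] = √(384/7)
  +(−1)^0/∏(0,1,1,3,1,2)! = 1/12  (running 1/12)
  +(−1)^1/∏(1,0,0,2,2,3)! = -1/24  (running 1/24)
⟨..|..⟩ = √(384/7)·(1/24) = +0.308607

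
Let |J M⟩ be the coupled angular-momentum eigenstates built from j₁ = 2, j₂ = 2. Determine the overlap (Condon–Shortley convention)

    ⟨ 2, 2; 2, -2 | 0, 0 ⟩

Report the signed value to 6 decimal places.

j₁+j₂−J=4  J+j₁−j₂=0  J−j₁+j₂=0  j₁+j₂+J+1=5
(j₁±m₁, j₂±m₂, J±M) = (4,0,0,4,0,0)
P² = 576/5
sum k=0..0:
  [0] +1/24 = 1/24
S = 1/24
C² = P²·S² = 1/5 ; C = +0.447214

+√(1/5) ≈ +0.447214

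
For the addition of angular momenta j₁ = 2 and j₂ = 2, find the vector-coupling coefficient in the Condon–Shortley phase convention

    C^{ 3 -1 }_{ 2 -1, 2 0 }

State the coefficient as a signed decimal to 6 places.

j₁+j₂−J=1  J+j₁−j₂=3  J−j₁+j₂=3  j₁+j₂+J+1=8
(j₁±m₁, j₂±m₂, J±M) = (1,3,2,2,2,4)
P² = 36/5
sum k=0..1:
  [0] +1/12 = 1/12
  [1] −1/4 = -1/4
S = -1/6
C² = P²·S² = 1/5 ; C = -0.447214

-0.447214  (= −√(1/5))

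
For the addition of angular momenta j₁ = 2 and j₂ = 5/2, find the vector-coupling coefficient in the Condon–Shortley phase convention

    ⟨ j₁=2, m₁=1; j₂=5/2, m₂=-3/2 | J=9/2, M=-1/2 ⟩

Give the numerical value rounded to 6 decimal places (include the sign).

+√(10/63) ≈ +0.398410

triangle: 0!*4!*5!/10! = 2880/3628800
(j±m)!: 3!*1!*1!*4!*4!*5! = 414720
prefactor² = (2J+1)*Δ*N² = 23040/7
  k=0: +1/(0!*0!*1!*1!*3!*4!) = 1/144
Σ = 1/144  ⇒  CG² = 23040/7*1/144² = 10/63
CG = +√(10/63) = +0.398410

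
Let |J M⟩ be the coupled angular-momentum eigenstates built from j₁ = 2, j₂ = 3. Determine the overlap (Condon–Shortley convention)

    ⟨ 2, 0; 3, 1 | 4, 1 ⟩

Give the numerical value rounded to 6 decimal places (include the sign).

j₁+j₂−J=1  J+j₁−j₂=3  J−j₁+j₂=5  j₁+j₂+J+1=10
(j₁±m₁, j₂±m₂, J±M) = (2,2,4,2,5,3)
P² = 1728/7
sum k=0..1:
  [0] +1/48 = 1/48
  [1] −1/24 = -1/24
S = -1/48
C² = P²·S² = 3/28 ; C = -0.327327

−√(3/28) ≈ -0.327327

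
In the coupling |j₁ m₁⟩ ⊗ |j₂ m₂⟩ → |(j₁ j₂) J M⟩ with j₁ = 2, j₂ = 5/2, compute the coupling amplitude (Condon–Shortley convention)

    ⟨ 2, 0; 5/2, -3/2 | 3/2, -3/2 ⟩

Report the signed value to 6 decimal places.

j₁+j₂−J=3  J+j₁−j₂=1  J−j₁+j₂=2  j₁+j₂+J+1=7
(j₁±m₁, j₂±m₂, J±M) = (2,2,1,4,0,3)
P² = 192/35
sum k=1..1:
  [1] −1/4 = -1/4
S = -1/4
C² = P²·S² = 12/35 ; C = -0.585540

−√(12/35) = -0.585540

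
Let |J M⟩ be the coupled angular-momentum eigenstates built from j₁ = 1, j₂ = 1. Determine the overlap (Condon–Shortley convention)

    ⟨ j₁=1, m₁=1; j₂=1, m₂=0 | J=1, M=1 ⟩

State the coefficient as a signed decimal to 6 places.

j₁+j₂−J=1  J+j₁−j₂=1  J−j₁+j₂=1  j₁+j₂+J+1=4
(j₁±m₁, j₂±m₂, J±M) = (2,0,1,1,2,0)
P² = 1/2
sum k=0..0:
  [0] +1/1 = 1
S = 1
C² = P²·S² = 1/2 ; C = +0.707107

+√(1/2) = +0.707107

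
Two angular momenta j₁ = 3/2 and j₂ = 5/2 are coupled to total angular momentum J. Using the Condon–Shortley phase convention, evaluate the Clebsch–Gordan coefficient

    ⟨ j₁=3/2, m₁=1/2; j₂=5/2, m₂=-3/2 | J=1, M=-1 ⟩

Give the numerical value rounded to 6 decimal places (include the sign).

−√(3/10) ≈ -0.547723

√[3·3!0!2!/6! · 2!1!1!4!0!2!] = √(24/5)
  +(−1)^1/∏(1,2,0,0,0,2)! = -1/4  (running -1/4)
⟨..|..⟩ = √(24/5)·(-1/4) = -0.547723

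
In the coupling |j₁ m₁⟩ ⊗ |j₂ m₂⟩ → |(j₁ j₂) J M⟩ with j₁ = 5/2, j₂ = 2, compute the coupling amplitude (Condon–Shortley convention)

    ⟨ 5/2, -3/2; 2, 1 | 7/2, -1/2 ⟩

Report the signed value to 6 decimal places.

√[8·1!4!3!/9! · 1!4!3!1!3!4!] = √(2304/35)
  +(−1)^0/∏(0,1,4,3,0,0)! = 1/144  (running 1/144)
  +(−1)^1/∏(1,0,3,2,1,1)! = -1/12  (running -11/144)
⟨..|..⟩ = √(2304/35)·(-11/144) = -0.619780

−√(121/315) ≈ -0.619780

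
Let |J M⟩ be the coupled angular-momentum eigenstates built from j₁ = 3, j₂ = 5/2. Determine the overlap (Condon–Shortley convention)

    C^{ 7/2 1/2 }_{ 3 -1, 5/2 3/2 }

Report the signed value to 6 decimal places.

triangle: 2!*4!*3!/10! = 288/3628800
(j±m)!: 2!*4!*4!*1!*4!*3! = 165888
prefactor² = (2J+1)*Δ*N² = 18432/175
  k=1: −1/(1!*1!*3!*3!*1!*0!) = -1/36
  k=2: +1/(2!*0!*2!*2!*2!*1!) = 1/16
Σ = 5/144  ⇒  CG² = 18432/175*5/144² = 8/63
CG = +√(8/63) = +0.356348

+√(8/63) ≈ +0.356348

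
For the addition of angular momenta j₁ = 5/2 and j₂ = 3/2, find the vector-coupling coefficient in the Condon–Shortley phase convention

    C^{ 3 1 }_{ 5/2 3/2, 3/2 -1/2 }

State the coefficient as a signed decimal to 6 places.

+√(49/120) ≈ +0.639010

triangle: 1!*4!*2!/8! = 48/40320
(j±m)!: 4!*1!*1!*2!*4!*2! = 2304
prefactor² = (2J+1)*Δ*N² = 96/5
  k=0: +1/(0!*1!*1!*1!*3!*1!) = 1/6
  k=1: −1/(1!*0!*0!*0!*4!*2!) = -1/48
Σ = 7/48  ⇒  CG² = 96/5*7/48² = 49/120
CG = +√(49/120) = +0.639010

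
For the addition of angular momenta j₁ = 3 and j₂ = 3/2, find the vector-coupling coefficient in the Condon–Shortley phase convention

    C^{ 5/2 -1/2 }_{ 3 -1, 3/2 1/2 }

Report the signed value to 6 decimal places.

-0.119523

triangle: 2!·4!·1!/8! = 48/40320
(j±m)!: 2!·4!·2!·1!·2!·3! = 1152
prefactor² = (2J+1)·Δ·N² = 288/35
  k=1: −1/(1!·1!·3!·1!·1!·0!) = -1/6
  k=2: +1/(2!·0!·2!·0!·2!·1!) = 1/8
Σ = -1/24  ⇒  CG² = 288/35·(-1/24)² = 1/70
CG = −√(1/70) = -0.119523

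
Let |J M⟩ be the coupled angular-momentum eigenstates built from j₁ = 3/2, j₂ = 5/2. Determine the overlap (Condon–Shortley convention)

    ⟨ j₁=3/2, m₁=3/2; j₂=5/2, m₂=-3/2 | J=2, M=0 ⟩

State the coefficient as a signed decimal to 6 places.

+0.654654

j₁+j₂−J=2  J+j₁−j₂=1  J−j₁+j₂=3  j₁+j₂+J+1=7
(j₁±m₁, j₂±m₂, J±M) = (3,0,1,4,2,2)
P² = 48/7
sum k=0..0:
  [0] +1/4 = 1/4
S = 1/4
C² = P²·S² = 3/7 ; C = +0.654654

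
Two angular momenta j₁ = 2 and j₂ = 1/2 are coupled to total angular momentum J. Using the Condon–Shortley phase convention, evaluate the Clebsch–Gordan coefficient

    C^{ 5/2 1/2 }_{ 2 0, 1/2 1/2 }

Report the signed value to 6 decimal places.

j₁+j₂−J=0  J+j₁−j₂=4  J−j₁+j₂=1  j₁+j₂+J+1=6
(j₁±m₁, j₂±m₂, J±M) = (2,2,1,0,3,2)
P² = 48/5
sum k=0..0:
  [0] +1/4 = 1/4
S = 1/4
C² = P²·S² = 3/5 ; C = +0.774597

+0.774597  (= +√(3/5))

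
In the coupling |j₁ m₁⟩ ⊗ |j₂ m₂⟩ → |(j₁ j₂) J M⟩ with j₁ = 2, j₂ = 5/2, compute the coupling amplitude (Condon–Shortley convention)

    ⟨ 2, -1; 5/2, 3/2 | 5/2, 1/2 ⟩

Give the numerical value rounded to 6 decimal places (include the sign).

+√(6/35) = +0.414039

triangle: 2!*2!*3!/8! = 24/40320
(j±m)!: 1!*3!*4!*1!*3!*2! = 1728
prefactor² = (2J+1)*Δ*N² = 216/35
  k=1: −1/(1!*1!*2!*3!*0!*0!) = -1/12
  k=2: +1/(2!*0!*1!*2!*1!*1!) = 1/4
Σ = 1/6  ⇒  CG² = 216/35*1/6² = 6/35
CG = +√(6/35) = +0.414039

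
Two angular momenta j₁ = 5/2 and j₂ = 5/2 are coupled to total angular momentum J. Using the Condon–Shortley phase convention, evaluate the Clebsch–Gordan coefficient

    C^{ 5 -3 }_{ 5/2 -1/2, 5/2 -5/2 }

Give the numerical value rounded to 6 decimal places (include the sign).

+√(2/9) ≈ +0.471405

triangle: 0!×5!×5!/11! = 14400/39916800
(j±m)!: 2!×3!×0!×5!×2!×8! = 116121600
prefactor² = (2J+1)×Δ×N² = 460800
  k=0: +1/(0!×0!×3!×0!×2!×5!) = 1/1440
Σ = 1/1440  ⇒  CG² = 460800×1/1440² = 2/9
CG = +√(2/9) = +0.471405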